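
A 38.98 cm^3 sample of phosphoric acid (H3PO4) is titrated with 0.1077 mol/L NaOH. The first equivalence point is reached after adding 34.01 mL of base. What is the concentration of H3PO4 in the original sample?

0.0940 M

n(NaOH) = 0.1077 x 0.03401 = 0.003663 mol.
At the first equivalence point, 1 mol OH^- react per mol H3PO4, so n(H3PO4) = 0.003663 / 1 = 0.003663 mol.
[H3PO4] = 0.003663 / 0.03898 L = 0.0940 M.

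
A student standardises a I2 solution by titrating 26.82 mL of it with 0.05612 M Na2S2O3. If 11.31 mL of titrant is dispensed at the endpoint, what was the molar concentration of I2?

0.0118 M

n(Na2S2O3) = 0.05612 x 0.01131 = 0.0006347 mol.
From the balanced equation, 2 mol Na2S2O3 reacts with 1 mol I2, so n(I2) = 0.0006347 x 1/2 = 0.0003174 mol.
[I2] = 0.0003174 / 0.02682 L = 0.0118 M.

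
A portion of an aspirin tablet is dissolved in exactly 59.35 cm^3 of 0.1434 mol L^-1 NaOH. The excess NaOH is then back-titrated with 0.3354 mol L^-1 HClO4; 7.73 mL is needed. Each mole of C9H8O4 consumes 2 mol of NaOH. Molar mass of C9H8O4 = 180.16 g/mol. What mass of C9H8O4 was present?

Total n(NaOH) added = 0.1434 x 0.05935 = 0.008511 mol.
n(HClO4) used = 0.3354 x 0.007730 = 0.002593 mol, which equals the excess n(NaOH).
So n(NaOH) consumed by the sample = 0.008511 - 0.002593 = 0.005918 mol.
n(C9H8O4) = 0.005918 / 2 = 0.002959 mol.
mass = 0.002959 mol x 180.16 g/mol = 0.533 g.

0.533 g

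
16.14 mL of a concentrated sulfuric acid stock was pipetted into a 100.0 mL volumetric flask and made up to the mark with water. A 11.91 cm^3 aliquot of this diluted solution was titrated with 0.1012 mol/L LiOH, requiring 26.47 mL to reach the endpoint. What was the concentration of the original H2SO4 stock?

n(LiOH) = 0.1012 x 0.02647 = 0.002679 mol.
n(H2SO4) in the aliquot = 0.002679 x 1/2 = 0.001339 mol.
[diluted H2SO4] = 0.001339 / 0.01191 = 0.1125 M.
Dilution factor = 100.0/16.14 = 6.196, so [stock] = 0.1125 x 6.196 = 0.697 M.

0.697 M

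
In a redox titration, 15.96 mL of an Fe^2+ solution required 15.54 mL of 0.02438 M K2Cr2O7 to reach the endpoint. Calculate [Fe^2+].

n(K2Cr2O7) = 0.02438 x 0.01554 = 0.0003789 mol.
From the balanced equation, 1 mol K2Cr2O7 reacts with 6 mol Fe^2+, so n(Fe^2+) = 0.0003789 x 6/1 = 0.002273 mol.
[Fe^2+] = 0.002273 / 0.01596 L = 0.142 M.

0.142 M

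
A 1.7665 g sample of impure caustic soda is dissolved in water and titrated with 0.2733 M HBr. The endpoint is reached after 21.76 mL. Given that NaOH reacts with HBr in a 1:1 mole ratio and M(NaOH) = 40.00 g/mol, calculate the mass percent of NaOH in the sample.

13.5%

n(HBr) = 0.2733 x 0.02176 = 0.005947 mol.
n(NaOH) = 0.005947 / 1 = 0.005947 mol.
mass of NaOH = 0.005947 x 40.00 = 0.2379 g.
% purity = 0.2379 / 1.7665 x 100 = 13.5%.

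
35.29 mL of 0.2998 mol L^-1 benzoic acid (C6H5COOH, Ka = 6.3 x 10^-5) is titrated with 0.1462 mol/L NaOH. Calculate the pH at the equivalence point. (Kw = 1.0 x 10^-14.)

n(C6H5COOH) = 0.2998 x 0.03529 = 0.01058 mol; V(NaOH) at equivalence = 0.01058/0.1462 = 0.07237 L.
At equivalence all the acid is converted to C6H5COO-; total volume = 0.03529 + 0.07237 = 0.1077 L, so [C6H5COO-] = 0.01058/0.1077 = 0.09828 M.
Kb = Kw/Ka = 1.0e-14 / 6.3 x 10^-5 = 1.59e-10.
[OH^-] = sqrt(Kb x [C6H5COO-]) = sqrt(1.59e-10 x 0.09828) = 3.95e-6 M.
pOH = 5.40, so pH = 14.00 - 5.40 = 8.60.

8.60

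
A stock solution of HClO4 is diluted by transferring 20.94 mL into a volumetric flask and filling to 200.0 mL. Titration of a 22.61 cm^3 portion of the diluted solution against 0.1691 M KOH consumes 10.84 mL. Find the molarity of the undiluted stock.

n(KOH) = 0.1691 x 0.01084 = 0.001833 mol.
n(HClO4) in the aliquot = 0.001833 mol.
[diluted HClO4] = 0.001833 / 0.02261 = 0.08107 M.
Dilution factor = 200.0/20.94 = 9.551, so [stock] = 0.08107 x 9.551 = 0.774 M.

0.774 M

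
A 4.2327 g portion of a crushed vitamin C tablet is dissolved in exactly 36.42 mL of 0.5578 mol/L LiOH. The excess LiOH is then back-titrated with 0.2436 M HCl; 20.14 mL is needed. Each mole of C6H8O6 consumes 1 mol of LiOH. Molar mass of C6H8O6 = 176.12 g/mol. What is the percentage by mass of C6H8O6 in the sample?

Total n(LiOH) added = 0.5578 x 0.03642 = 0.02032 mol.
n(HCl) used = 0.2436 x 0.02014 = 0.004906 mol, which equals the excess n(LiOH).
So n(LiOH) consumed by the sample = 0.02032 - 0.004906 = 0.01541 mol.
n(C6H8O6) = 0.01541 / 1 = 0.01541 mol.
mass C6H8O6 = 0.01541 x 176.12 = 2.714 g, so %C6H8O6 = 2.714/4.2327 x 100 = 64.1%.

64.1%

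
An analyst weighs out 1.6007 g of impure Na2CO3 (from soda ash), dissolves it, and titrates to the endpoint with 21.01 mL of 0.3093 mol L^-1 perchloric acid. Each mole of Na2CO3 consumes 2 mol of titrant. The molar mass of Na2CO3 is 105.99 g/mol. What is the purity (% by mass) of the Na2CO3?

21.5%

n(HClO4) = 0.3093 x 0.02101 = 0.006498 mol.
n(Na2CO3) = 0.006498 / 2 = 0.003249 mol.
mass of Na2CO3 = 0.003249 x 105.99 = 0.3444 g.
% purity = 0.3444 / 1.6007 x 100 = 21.5%.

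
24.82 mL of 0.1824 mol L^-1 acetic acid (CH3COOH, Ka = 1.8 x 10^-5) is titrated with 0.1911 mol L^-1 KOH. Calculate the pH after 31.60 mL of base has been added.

12.43

n(acid) = 0.1824 x 0.02482 = 0.004527 mol; n(KOH) added = 0.1911 x 0.03160 = 0.006039 mol.
Base is in excess by 0.006039 - 0.004527 = 0.001512 mol in a total volume of 0.05642 L.
[OH^-] = 0.001512/0.05642 = 0.02679 M, so pOH = 1.57 and pH = 14.00 - 1.57 = 12.43.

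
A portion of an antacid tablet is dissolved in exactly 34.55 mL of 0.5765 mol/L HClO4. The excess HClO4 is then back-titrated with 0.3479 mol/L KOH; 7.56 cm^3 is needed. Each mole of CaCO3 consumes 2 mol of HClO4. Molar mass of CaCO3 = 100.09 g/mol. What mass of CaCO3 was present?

Total n(HClO4) added = 0.5765 x 0.03455 = 0.01992 mol.
n(KOH) used = 0.3479 x 0.007560 = 0.002630 mol, which equals the excess n(HClO4).
So n(HClO4) consumed by the sample = 0.01992 - 0.002630 = 0.01729 mol.
n(CaCO3) = 0.01729 / 2 = 0.008644 mol.
mass = 0.008644 mol x 100.09 g/mol = 0.865 g.

0.865 g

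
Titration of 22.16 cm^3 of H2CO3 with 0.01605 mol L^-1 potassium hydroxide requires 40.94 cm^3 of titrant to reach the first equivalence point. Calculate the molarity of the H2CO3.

n(KOH) = 0.01605 x 0.04094 = 0.0006571 mol.
At the first equivalence point, 1 mol OH^- react per mol H2CO3, so n(H2CO3) = 0.0006571 / 1 = 0.0006571 mol.
[H2CO3] = 0.0006571 / 0.02216 L = 0.0297 M.

0.0297 M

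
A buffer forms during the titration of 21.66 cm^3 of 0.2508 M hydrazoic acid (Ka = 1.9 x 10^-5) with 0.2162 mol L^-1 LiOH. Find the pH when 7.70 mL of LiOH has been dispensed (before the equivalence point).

Initial n(HN3) = 0.2508 x 0.02166 = 0.005432 mol.
n(LiOH) added = 0.2162 x 0.007700 = 0.001665 mol, converting that many moles of HN3 to N3-.
Remaining n(HN3) = 0.003768 mol; n(N3-) = 0.001665 mol.
By Henderson-Hasselbalch, pH = pKa + log([A^-]/[HA]) = 4.72 + log(0.001665/0.003768) = 4.72 + (-0.35) = 4.37.

4.37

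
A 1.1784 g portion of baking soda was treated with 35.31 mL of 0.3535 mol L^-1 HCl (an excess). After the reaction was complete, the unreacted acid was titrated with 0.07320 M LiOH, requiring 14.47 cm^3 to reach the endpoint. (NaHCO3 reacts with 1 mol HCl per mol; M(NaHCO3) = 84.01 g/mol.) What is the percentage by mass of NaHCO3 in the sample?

Total n(HCl) added = 0.3535 x 0.03531 = 0.01248 mol.
n(LiOH) used = 0.07320 x 0.01447 = 0.001059 mol, which equals the excess n(HCl).
So n(HCl) consumed by the sample = 0.01248 - 0.001059 = 0.01142 mol.
n(NaHCO3) = 0.01142 / 1 = 0.01142 mol.
mass NaHCO3 = 0.01142 x 84.01 = 0.9596 g, so %NaHCO3 = 0.9596/1.1784 x 100 = 81.4%.

81.4%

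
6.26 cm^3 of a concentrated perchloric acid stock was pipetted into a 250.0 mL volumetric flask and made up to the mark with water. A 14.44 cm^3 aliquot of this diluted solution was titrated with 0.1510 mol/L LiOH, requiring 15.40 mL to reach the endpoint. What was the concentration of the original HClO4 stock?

n(LiOH) = 0.1510 x 0.01540 = 0.002325 mol.
n(HClO4) in the aliquot = 0.002325 mol.
[diluted HClO4] = 0.002325 / 0.01444 = 0.1610 M.
Dilution factor = 250.0/6.260 = 39.94, so [stock] = 0.1610 x 39.94 = 6.43 M.

6.43 M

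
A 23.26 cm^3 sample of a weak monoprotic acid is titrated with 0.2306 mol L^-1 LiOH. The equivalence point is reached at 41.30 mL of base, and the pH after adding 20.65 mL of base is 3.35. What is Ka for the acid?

20.65 mL is half of the equivalence volume, so this is the half-equivalence point where [HA] = [A^-].
At half-equivalence pH = pKa, so pKa = 3.35.
Ka = 10^(-3.35) = 4.5 x 10^-4.

4.5 x 10^-4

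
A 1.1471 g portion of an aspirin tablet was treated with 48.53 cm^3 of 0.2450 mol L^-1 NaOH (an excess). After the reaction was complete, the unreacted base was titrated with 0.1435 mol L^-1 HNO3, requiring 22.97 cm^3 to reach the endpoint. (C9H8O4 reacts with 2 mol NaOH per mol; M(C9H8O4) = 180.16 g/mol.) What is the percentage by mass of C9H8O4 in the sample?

67.5%

Total n(NaOH) added = 0.2450 x 0.04853 = 0.01189 mol.
n(HNO3) used = 0.1435 x 0.02297 = 0.003296 mol, which equals the excess n(NaOH).
So n(NaOH) consumed by the sample = 0.01189 - 0.003296 = 0.008594 mol.
n(C9H8O4) = 0.008594 / 2 = 0.004297 mol.
mass C9H8O4 = 0.004297 x 180.16 = 0.7741 g, so %C9H8O4 = 0.7741/1.1471 x 100 = 67.5%.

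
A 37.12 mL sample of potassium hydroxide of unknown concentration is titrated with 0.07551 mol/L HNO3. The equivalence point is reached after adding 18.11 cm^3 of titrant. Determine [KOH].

n(HNO3) delivered = 0.07551 x 0.01811 = 0.001367 mol.
For a 1:1 reaction, n(KOH) = 0.001367 mol.
[KOH] = 0.001367 mol / 0.03712 L = 0.0368 M.

0.0368 M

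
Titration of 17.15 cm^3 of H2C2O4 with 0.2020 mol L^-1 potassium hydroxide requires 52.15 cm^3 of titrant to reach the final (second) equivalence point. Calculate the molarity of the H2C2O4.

n(KOH) = 0.2020 x 0.05215 = 0.01053 mol.
At the final (second) equivalence point, 2 mol OH^- react per mol H2C2O4, so n(H2C2O4) = 0.01053 / 2 = 0.005267 mol.
[H2C2O4] = 0.005267 / 0.01715 L = 0.307 M.

0.307 M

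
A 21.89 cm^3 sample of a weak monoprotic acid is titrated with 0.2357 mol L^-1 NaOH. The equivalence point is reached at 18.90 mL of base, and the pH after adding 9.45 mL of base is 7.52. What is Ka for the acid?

3.0 x 10^-8

9.45 mL is half of the equivalence volume, so this is the half-equivalence point where [HA] = [A^-].
At half-equivalence pH = pKa, so pKa = 7.52.
Ka = 10^(-7.52) = 3.0 x 10^-8.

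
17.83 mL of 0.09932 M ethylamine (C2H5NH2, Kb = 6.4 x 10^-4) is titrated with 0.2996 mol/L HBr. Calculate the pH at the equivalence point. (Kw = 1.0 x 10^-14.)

5.97

n(C2H5NH2) = 0.09932 x 0.01783 = 0.001771 mol; V(HBr) at equivalence = 0.001771/0.2996 = 0.005911 L.
At equivalence the base is fully converted to C2H5NH3+; total volume = 0.02374 L, so [C2H5NH3+] = 0.001771/0.02374 = 0.07459 M.
Ka(C2H5NH3+) = Kw/Kb = 1.0e-14 / 6.4 x 10^-4 = 1.56e-11.
[H^+] = sqrt(Ka x [C2H5NH3+]) = sqrt(1.56e-11 x 0.07459) = 1.08e-6 M.
pH = -log(1.08e-6) = 5.97.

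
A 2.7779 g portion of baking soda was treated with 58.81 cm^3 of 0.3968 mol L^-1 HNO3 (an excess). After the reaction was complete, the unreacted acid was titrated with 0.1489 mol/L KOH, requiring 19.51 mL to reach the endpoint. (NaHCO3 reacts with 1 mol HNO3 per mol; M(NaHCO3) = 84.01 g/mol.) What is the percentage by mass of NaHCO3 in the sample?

Total n(HNO3) added = 0.3968 x 0.05881 = 0.02334 mol.
n(KOH) used = 0.1489 x 0.01951 = 0.002905 mol, which equals the excess n(HNO3).
So n(HNO3) consumed by the sample = 0.02334 - 0.002905 = 0.02043 mol.
n(NaHCO3) = 0.02043 / 1 = 0.02043 mol.
mass NaHCO3 = 0.02043 x 84.01 = 1.716 g, so %NaHCO3 = 1.716/2.7779 x 100 = 61.8%.

61.8%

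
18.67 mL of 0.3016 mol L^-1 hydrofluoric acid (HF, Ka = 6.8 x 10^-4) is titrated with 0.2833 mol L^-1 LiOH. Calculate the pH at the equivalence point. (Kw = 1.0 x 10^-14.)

8.17

n(HF) = 0.3016 x 0.01867 = 0.005631 mol; V(LiOH) at equivalence = 0.005631/0.2833 = 0.01988 L.
At equivalence all the acid is converted to F-; total volume = 0.01867 + 0.01988 = 0.03855 L, so [F-] = 0.005631/0.03855 = 0.1461 M.
Kb = Kw/Ka = 1.0e-14 / 6.8 x 10^-4 = 1.47e-11.
[OH^-] = sqrt(Kb x [F-]) = sqrt(1.47e-11 x 0.1461) = 1.47e-6 M.
pOH = 5.83, so pH = 14.00 - 5.83 = 8.17.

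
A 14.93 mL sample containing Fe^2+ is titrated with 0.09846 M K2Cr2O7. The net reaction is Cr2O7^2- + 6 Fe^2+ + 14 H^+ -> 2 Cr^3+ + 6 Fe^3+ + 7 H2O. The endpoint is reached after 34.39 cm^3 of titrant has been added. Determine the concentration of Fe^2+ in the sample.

1.36 M

n(K2Cr2O7) = 0.09846 x 0.03439 = 0.003386 mol.
From the balanced equation, 1 mol K2Cr2O7 reacts with 6 mol Fe^2+, so n(Fe^2+) = 0.003386 x 6/1 = 0.02032 mol.
[Fe^2+] = 0.02032 / 0.01493 L = 1.36 M.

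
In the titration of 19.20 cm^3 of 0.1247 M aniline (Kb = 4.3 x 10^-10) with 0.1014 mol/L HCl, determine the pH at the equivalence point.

2.94

n(C6H5NH2) = 0.1247 x 0.01920 = 0.002394 mol; V(HCl) at equivalence = 0.002394/0.1014 = 0.02361 L.
At equivalence the base is fully converted to C6H5NH3+; total volume = 0.04281 L, so [C6H5NH3+] = 0.002394/0.04281 = 0.05592 M.
Ka(C6H5NH3+) = Kw/Kb = 1.0e-14 / 4.3 x 10^-10 = 2.33e-5.
[H^+] = sqrt(Ka x [C6H5NH3+]) = sqrt(2.33e-5 x 0.05592) = 0.00114 M.
pH = -log(0.00114) = 2.94.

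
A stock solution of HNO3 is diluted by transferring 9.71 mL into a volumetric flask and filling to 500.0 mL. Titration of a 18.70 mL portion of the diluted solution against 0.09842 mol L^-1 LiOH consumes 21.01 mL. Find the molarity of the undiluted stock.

5.69 M

n(LiOH) = 0.09842 x 0.02101 = 0.002068 mol.
n(HNO3) in the aliquot = 0.002068 mol.
[diluted HNO3] = 0.002068 / 0.01870 = 0.1106 M.
Dilution factor = 500.0/9.710 = 51.49, so [stock] = 0.1106 x 51.49 = 5.69 M.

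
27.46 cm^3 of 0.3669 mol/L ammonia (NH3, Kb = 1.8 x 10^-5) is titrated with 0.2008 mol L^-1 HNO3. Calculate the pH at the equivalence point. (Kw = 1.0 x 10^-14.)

5.07

n(NH3) = 0.3669 x 0.02746 = 0.01008 mol; V(HNO3) at equivalence = 0.01008/0.2008 = 0.05017 L.
At equivalence the base is fully converted to NH4+; total volume = 0.07763 L, so [NH4+] = 0.01008/0.07763 = 0.1298 M.
Ka(NH4+) = Kw/Kb = 1.0e-14 / 1.8 x 10^-5 = 5.56e-10.
[H^+] = sqrt(Ka x [NH4+]) = sqrt(5.56e-10 x 0.1298) = 8.49e-6 M.
pH = -log(8.49e-6) = 5.07.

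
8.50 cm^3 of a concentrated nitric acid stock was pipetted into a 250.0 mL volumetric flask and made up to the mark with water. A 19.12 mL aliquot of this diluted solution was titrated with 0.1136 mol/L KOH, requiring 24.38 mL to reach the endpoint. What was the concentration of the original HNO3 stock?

4.26 M

n(KOH) = 0.1136 x 0.02438 = 0.002770 mol.
n(HNO3) in the aliquot = 0.002770 mol.
[diluted HNO3] = 0.002770 / 0.01912 = 0.1449 M.
Dilution factor = 250.0/8.500 = 29.41, so [stock] = 0.1449 x 29.41 = 4.26 M.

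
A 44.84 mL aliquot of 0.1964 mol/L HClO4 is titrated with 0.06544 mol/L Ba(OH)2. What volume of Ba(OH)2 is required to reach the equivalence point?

n(HClO4) = 0.1964 mol/L x 0.04484 L = 0.008807 mol.
The neutralisation is 2 HClO4 : 1 Ba(OH)2, so n(Ba(OH)2) = 0.008807 x 1/2 = 0.004403 mol.
V(Ba(OH)2) = 0.004403 / 0.06544 = 0.06729 L = 67.3 mL.

67.3 mL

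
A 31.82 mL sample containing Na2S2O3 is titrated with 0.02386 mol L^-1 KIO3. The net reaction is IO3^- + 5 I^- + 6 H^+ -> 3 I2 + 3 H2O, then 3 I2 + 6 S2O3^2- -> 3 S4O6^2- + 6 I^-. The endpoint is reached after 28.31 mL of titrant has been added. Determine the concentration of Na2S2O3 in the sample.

0.127 M

n(KIO3) = 0.02386 x 0.02831 = 0.0006755 mol.
From the balanced equation, 1 mol KIO3 reacts with 6 mol Na2S2O3, so n(Na2S2O3) = 0.0006755 x 6/1 = 0.004053 mol.
[Na2S2O3] = 0.004053 / 0.03182 L = 0.127 M.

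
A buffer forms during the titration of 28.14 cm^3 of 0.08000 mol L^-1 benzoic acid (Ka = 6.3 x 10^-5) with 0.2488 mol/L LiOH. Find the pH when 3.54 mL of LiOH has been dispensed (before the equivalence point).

4.01

Initial n(C6H5COOH) = 0.08000 x 0.02814 = 0.002251 mol.
n(LiOH) added = 0.2488 x 0.003540 = 0.0008808 mol, converting that many moles of C6H5COOH to C6H5COO-.
Remaining n(C6H5COOH) = 0.001370 mol; n(C6H5COO-) = 0.0008808 mol.
By Henderson-Hasselbalch, pH = pKa + log([A^-]/[HA]) = 4.20 + log(0.0008808/0.001370) = 4.20 + (-0.19) = 4.01.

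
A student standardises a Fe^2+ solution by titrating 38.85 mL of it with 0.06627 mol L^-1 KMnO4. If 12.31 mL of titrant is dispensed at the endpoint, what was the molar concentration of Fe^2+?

0.105 M

n(KMnO4) = 0.06627 x 0.01231 = 0.0008158 mol.
From the balanced equation, 1 mol KMnO4 reacts with 5 mol Fe^2+, so n(Fe^2+) = 0.0008158 x 5/1 = 0.004079 mol.
[Fe^2+] = 0.004079 / 0.03885 L = 0.105 M.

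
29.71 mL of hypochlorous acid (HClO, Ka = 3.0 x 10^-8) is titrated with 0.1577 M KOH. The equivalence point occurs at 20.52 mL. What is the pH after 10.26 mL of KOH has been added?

7.52

10.26 mL is exactly half the equivalence volume (20.52/2), i.e. the half-equivalence point.
There, n(HA) = n(A^-), so pH = pKa = -log(3.0 x 10^-8) = 7.52.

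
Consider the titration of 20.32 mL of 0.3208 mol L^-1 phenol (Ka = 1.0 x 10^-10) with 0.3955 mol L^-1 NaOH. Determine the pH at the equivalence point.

11.62

n(C6H5OH) = 0.3208 x 0.02032 = 0.006519 mol; V(NaOH) at equivalence = 0.006519/0.3955 = 0.01648 L.
At equivalence all the acid is converted to C6H5O-; total volume = 0.02032 + 0.01648 = 0.03680 L, so [C6H5O-] = 0.006519/0.03680 = 0.1771 M.
Kb = Kw/Ka = 1.0e-14 / 1.0 x 10^-10 = 0.000100.
[OH^-] = sqrt(Kb x [C6H5O-]) = sqrt(0.000100 x 0.1771) = 0.00421 M.
pOH = 2.38, so pH = 14.00 - 2.38 = 11.62.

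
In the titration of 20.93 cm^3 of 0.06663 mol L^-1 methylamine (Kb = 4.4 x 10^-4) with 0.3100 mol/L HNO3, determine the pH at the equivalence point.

n(CH3NH2) = 0.06663 x 0.02093 = 0.001395 mol; V(HNO3) at equivalence = 0.001395/0.3100 = 0.004499 L.
At equivalence the base is fully converted to CH3NH3+; total volume = 0.02543 L, so [CH3NH3+] = 0.001395/0.02543 = 0.05484 M.
Ka(CH3NH3+) = Kw/Kb = 1.0e-14 / 4.4 x 10^-4 = 2.27e-11.
[H^+] = sqrt(Ka x [CH3NH3+]) = sqrt(2.27e-11 x 0.05484) = 1.12e-6 M.
pH = -log(1.12e-6) = 5.95.

5.95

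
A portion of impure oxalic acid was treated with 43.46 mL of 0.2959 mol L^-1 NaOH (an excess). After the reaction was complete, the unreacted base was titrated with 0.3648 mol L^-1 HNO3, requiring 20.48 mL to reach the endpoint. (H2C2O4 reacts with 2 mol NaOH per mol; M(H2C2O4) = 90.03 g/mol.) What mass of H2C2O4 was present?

Total n(NaOH) added = 0.2959 x 0.04346 = 0.01286 mol.
n(HNO3) used = 0.3648 x 0.02048 = 0.007471 mol, which equals the excess n(NaOH).
So n(NaOH) consumed by the sample = 0.01286 - 0.007471 = 0.005389 mol.
n(H2C2O4) = 0.005389 / 2 = 0.002694 mol.
mass = 0.002694 mol x 90.03 g/mol = 0.243 g.

0.243 g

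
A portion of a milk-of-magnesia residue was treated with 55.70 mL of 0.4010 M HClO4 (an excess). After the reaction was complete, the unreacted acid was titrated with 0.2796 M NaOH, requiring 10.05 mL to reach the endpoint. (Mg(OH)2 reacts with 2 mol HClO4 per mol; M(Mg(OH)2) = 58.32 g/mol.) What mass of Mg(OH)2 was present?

Total n(HClO4) added = 0.4010 x 0.05570 = 0.02234 mol.
n(NaOH) used = 0.2796 x 0.01005 = 0.002810 mol, which equals the excess n(HClO4).
So n(HClO4) consumed by the sample = 0.02234 - 0.002810 = 0.01953 mol.
n(Mg(OH)2) = 0.01953 / 2 = 0.009763 mol.
mass = 0.009763 mol x 58.32 g/mol = 0.569 g.

0.569 g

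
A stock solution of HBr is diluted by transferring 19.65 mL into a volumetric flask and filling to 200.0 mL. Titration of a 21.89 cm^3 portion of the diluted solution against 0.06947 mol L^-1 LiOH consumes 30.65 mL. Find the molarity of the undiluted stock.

0.990 M

n(LiOH) = 0.06947 x 0.03065 = 0.002129 mol.
n(HBr) in the aliquot = 0.002129 mol.
[diluted HBr] = 0.002129 / 0.02189 = 0.09727 M.
Dilution factor = 200.0/19.65 = 10.18, so [stock] = 0.09727 x 10.18 = 0.990 M.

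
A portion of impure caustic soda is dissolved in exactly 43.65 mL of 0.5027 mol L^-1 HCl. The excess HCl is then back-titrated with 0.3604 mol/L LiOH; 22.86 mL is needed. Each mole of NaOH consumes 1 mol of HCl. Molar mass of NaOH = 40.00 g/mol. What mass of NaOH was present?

Total n(HCl) added = 0.5027 x 0.04365 = 0.02194 mol.
n(LiOH) used = 0.3604 x 0.02286 = 0.008239 mol, which equals the excess n(HCl).
So n(HCl) consumed by the sample = 0.02194 - 0.008239 = 0.01370 mol.
n(NaOH) = 0.01370 / 1 = 0.01370 mol.
mass = 0.01370 mol x 40.00 g/mol = 0.548 g.

0.548 g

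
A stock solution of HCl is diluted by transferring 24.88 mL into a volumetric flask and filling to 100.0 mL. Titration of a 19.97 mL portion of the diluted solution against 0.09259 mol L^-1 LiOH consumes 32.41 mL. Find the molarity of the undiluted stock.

n(LiOH) = 0.09259 x 0.03241 = 0.003001 mol.
n(HCl) in the aliquot = 0.003001 mol.
[diluted HCl] = 0.003001 / 0.01997 = 0.1503 M.
Dilution factor = 100.0/24.88 = 4.019, so [stock] = 0.1503 x 4.019 = 0.604 M.

0.604 M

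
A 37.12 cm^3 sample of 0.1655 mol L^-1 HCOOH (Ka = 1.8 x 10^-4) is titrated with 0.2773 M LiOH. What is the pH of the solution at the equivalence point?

n(HCOOH) = 0.1655 x 0.03712 = 0.006143 mol; V(LiOH) at equivalence = 0.006143/0.2773 = 0.02215 L.
At equivalence all the acid is converted to HCOO-; total volume = 0.03712 + 0.02215 = 0.05927 L, so [HCOO-] = 0.006143/0.05927 = 0.1036 M.
Kb = Kw/Ka = 1.0e-14 / 1.8 x 10^-4 = 5.56e-11.
[OH^-] = sqrt(Kb x [HCOO-]) = sqrt(5.56e-11 x 0.1036) = 2.40e-6 M.
pOH = 5.62, so pH = 14.00 - 5.62 = 8.38.

8.38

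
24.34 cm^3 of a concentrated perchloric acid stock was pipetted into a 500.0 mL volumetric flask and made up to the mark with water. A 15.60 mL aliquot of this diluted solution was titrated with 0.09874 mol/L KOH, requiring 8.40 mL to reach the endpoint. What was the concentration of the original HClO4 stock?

1.09 M

n(KOH) = 0.09874 x 0.008400 = 0.0008294 mol.
n(HClO4) in the aliquot = 0.0008294 mol.
[diluted HClO4] = 0.0008294 / 0.01560 = 0.05317 M.
Dilution factor = 500.0/24.34 = 20.54, so [stock] = 0.05317 x 20.54 = 1.09 M.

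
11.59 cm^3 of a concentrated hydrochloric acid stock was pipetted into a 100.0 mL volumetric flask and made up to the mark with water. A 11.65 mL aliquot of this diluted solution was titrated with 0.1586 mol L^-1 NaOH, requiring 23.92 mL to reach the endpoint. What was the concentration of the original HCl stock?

2.81 M

n(NaOH) = 0.1586 x 0.02392 = 0.003794 mol.
n(HCl) in the aliquot = 0.003794 mol.
[diluted HCl] = 0.003794 / 0.01165 = 0.3256 M.
Dilution factor = 100.0/11.59 = 8.628, so [stock] = 0.3256 x 8.628 = 2.81 M.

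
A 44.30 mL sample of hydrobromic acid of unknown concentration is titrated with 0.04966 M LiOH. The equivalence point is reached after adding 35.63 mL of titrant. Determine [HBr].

0.0399 M

n(LiOH) delivered = 0.04966 x 0.03563 = 0.001769 mol.
For a 1:1 reaction, n(HBr) = 0.001769 mol.
[HBr] = 0.001769 mol / 0.04430 L = 0.0399 M.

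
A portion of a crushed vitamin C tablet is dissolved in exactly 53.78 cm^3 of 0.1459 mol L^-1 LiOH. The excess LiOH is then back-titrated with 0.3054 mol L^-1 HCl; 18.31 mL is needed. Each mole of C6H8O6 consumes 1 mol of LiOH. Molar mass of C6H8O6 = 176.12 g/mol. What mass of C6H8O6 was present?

Total n(LiOH) added = 0.1459 x 0.05378 = 0.007847 mol.
n(HCl) used = 0.3054 x 0.01831 = 0.005592 mol, which equals the excess n(LiOH).
So n(LiOH) consumed by the sample = 0.007847 - 0.005592 = 0.002255 mol.
n(C6H8O6) = 0.002255 / 1 = 0.002255 mol.
mass = 0.002255 mol x 176.12 g/mol = 0.397 g.

0.397 g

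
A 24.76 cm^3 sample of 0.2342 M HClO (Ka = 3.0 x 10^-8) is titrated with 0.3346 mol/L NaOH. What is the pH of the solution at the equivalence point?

n(HClO) = 0.2342 x 0.02476 = 0.005799 mol; V(NaOH) at equivalence = 0.005799/0.3346 = 0.01733 L.
At equivalence all the acid is converted to ClO-; total volume = 0.02476 + 0.01733 = 0.04209 L, so [ClO-] = 0.005799/0.04209 = 0.1378 M.
Kb = Kw/Ka = 1.0e-14 / 3.0 x 10^-8 = 3.33e-7.
[OH^-] = sqrt(Kb x [ClO-]) = sqrt(3.33e-7 x 0.1378) = 0.000214 M.
pOH = 3.67, so pH = 14.00 - 3.67 = 10.33.

10.33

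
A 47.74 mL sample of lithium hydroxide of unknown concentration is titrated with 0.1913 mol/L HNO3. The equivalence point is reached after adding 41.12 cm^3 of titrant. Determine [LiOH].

0.165 M

n(HNO3) delivered = 0.1913 x 0.04112 = 0.007866 mol.
For a 1:1 reaction, n(LiOH) = 0.007866 mol.
[LiOH] = 0.007866 mol / 0.04774 L = 0.165 M.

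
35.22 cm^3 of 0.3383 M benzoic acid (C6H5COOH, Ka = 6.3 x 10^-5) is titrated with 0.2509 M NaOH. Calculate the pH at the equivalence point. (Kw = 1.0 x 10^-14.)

8.68

n(C6H5COOH) = 0.3383 x 0.03522 = 0.01191 mol; V(NaOH) at equivalence = 0.01191/0.2509 = 0.04749 L.
At equivalence all the acid is converted to C6H5COO-; total volume = 0.03522 + 0.04749 = 0.08271 L, so [C6H5COO-] = 0.01191/0.08271 = 0.1441 M.
Kb = Kw/Ka = 1.0e-14 / 6.3 x 10^-5 = 1.59e-10.
[OH^-] = sqrt(Kb x [C6H5COO-]) = sqrt(1.59e-10 x 0.1441) = 4.78e-6 M.
pOH = 5.32, so pH = 14.00 - 5.32 = 8.68.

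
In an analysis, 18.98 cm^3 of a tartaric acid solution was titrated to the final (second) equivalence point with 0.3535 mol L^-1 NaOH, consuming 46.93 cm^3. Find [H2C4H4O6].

0.437 M

n(NaOH) = 0.3535 x 0.04693 = 0.01659 mol.
At the final (second) equivalence point, 2 mol OH^- react per mol H2C4H4O6, so n(H2C4H4O6) = 0.01659 / 2 = 0.008295 mol.
[H2C4H4O6] = 0.008295 / 0.01898 L = 0.437 M.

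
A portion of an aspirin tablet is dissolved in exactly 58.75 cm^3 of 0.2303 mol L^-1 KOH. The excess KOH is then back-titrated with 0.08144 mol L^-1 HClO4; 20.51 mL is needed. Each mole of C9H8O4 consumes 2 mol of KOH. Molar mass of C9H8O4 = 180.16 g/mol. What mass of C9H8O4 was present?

1.07 g

Total n(KOH) added = 0.2303 x 0.05875 = 0.01353 mol.
n(HClO4) used = 0.08144 x 0.02051 = 0.001670 mol, which equals the excess n(KOH).
So n(KOH) consumed by the sample = 0.01353 - 0.001670 = 0.01186 mol.
n(C9H8O4) = 0.01186 / 2 = 0.005930 mol.
mass = 0.005930 mol x 180.16 g/mol = 1.07 g.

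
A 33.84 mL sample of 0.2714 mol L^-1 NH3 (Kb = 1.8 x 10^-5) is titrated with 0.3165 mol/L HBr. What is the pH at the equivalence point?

5.05

n(NH3) = 0.2714 x 0.03384 = 0.009184 mol; V(HBr) at equivalence = 0.009184/0.3165 = 0.02902 L.
At equivalence the base is fully converted to NH4+; total volume = 0.06286 L, so [NH4+] = 0.009184/0.06286 = 0.1461 M.
Ka(NH4+) = Kw/Kb = 1.0e-14 / 1.8 x 10^-5 = 5.56e-10.
[H^+] = sqrt(Ka x [NH4+]) = sqrt(5.56e-10 x 0.1461) = 9.01e-6 M.
pH = -log(9.01e-6) = 5.05.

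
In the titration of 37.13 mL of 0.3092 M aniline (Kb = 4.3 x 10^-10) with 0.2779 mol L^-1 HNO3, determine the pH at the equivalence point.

n(C6H5NH2) = 0.3092 x 0.03713 = 0.01148 mol; V(HNO3) at equivalence = 0.01148/0.2779 = 0.04131 L.
At equivalence the base is fully converted to C6H5NH3+; total volume = 0.07844 L, so [C6H5NH3+] = 0.01148/0.07844 = 0.1464 M.
Ka(C6H5NH3+) = Kw/Kb = 1.0e-14 / 4.3 x 10^-10 = 2.33e-5.
[H^+] = sqrt(Ka x [C6H5NH3+]) = sqrt(2.33e-5 x 0.1464) = 0.00184 M.
pH = -log(0.00184) = 2.73.

2.73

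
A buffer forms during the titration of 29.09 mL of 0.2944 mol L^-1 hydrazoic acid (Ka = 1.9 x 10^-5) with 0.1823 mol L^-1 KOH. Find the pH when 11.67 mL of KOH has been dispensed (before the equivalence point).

Initial n(HN3) = 0.2944 x 0.02909 = 0.008564 mol.
n(KOH) added = 0.1823 x 0.01167 = 0.002127 mol, converting that many moles of HN3 to N3-.
Remaining n(HN3) = 0.006437 mol; n(N3-) = 0.002127 mol.
By Henderson-Hasselbalch, pH = pKa + log([A^-]/[HA]) = 4.72 + log(0.002127/0.006437) = 4.72 + (-0.48) = 4.24.

4.24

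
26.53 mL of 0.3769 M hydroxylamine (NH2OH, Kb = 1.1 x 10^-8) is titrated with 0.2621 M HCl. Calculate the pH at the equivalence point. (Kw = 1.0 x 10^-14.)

3.43

n(NH2OH) = 0.3769 x 0.02653 = 0.009999 mol; V(HCl) at equivalence = 0.009999/0.2621 = 0.03815 L.
At equivalence the base is fully converted to NH3OH+; total volume = 0.06468 L, so [NH3OH+] = 0.009999/0.06468 = 0.1546 M.
Ka(NH3OH+) = Kw/Kb = 1.0e-14 / 1.1 x 10^-8 = 9.09e-7.
[H^+] = sqrt(Ka x [NH3OH+]) = sqrt(9.09e-7 x 0.1546) = 0.000375 M.
pH = -log(0.000375) = 3.43.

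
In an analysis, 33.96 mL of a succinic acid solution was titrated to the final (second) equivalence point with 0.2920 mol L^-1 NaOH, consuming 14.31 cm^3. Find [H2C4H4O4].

0.0615 M

n(NaOH) = 0.2920 x 0.01431 = 0.004179 mol.
At the final (second) equivalence point, 2 mol OH^- react per mol H2C4H4O4, so n(H2C4H4O4) = 0.004179 / 2 = 0.002089 mol.
[H2C4H4O4] = 0.002089 / 0.03396 L = 0.0615 M.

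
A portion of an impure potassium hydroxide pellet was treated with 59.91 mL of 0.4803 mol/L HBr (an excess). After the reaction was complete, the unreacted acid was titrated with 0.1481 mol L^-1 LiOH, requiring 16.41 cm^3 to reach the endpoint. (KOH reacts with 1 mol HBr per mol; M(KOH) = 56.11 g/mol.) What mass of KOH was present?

1.48 g

Total n(HBr) added = 0.4803 x 0.05991 = 0.02877 mol.
n(LiOH) used = 0.1481 x 0.01641 = 0.002430 mol, which equals the excess n(HBr).
So n(HBr) consumed by the sample = 0.02877 - 0.002430 = 0.02634 mol.
n(KOH) = 0.02634 / 1 = 0.02634 mol.
mass = 0.02634 mol x 56.11 g/mol = 1.48 g.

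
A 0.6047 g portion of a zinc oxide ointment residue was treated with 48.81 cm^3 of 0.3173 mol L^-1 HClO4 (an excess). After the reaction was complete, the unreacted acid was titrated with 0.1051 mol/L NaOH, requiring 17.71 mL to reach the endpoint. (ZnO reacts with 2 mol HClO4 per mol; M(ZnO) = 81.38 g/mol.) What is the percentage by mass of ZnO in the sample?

Total n(HClO4) added = 0.3173 x 0.04881 = 0.01549 mol.
n(NaOH) used = 0.1051 x 0.01771 = 0.001861 mol, which equals the excess n(HClO4).
So n(HClO4) consumed by the sample = 0.01549 - 0.001861 = 0.01363 mol.
n(ZnO) = 0.01363 / 2 = 0.006813 mol.
mass ZnO = 0.006813 x 81.38 = 0.5544 g, so %ZnO = 0.5544/0.6047 x 100 = 91.7%.

91.7%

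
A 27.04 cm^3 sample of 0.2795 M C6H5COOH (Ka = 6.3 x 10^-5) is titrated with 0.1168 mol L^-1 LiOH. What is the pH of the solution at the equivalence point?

8.56

n(C6H5COOH) = 0.2795 x 0.02704 = 0.007558 mol; V(LiOH) at equivalence = 0.007558/0.1168 = 0.06471 L.
At equivalence all the acid is converted to C6H5COO-; total volume = 0.02704 + 0.06471 = 0.09175 L, so [C6H5COO-] = 0.007558/0.09175 = 0.08238 M.
Kb = Kw/Ka = 1.0e-14 / 6.3 x 10^-5 = 1.59e-10.
[OH^-] = sqrt(Kb x [C6H5COO-]) = sqrt(1.59e-10 x 0.08238) = 3.62e-6 M.
pOH = 5.44, so pH = 14.00 - 5.44 = 8.56.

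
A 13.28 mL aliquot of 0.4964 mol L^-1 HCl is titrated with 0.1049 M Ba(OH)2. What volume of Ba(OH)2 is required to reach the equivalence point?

n(HCl) = 0.4964 mol/L x 0.01328 L = 0.006592 mol.
The neutralisation is 2 HCl : 1 Ba(OH)2, so n(Ba(OH)2) = 0.006592 x 1/2 = 0.003296 mol.
V(Ba(OH)2) = 0.003296 / 0.1049 = 0.03142 L = 31.4 mL.

31.4 mL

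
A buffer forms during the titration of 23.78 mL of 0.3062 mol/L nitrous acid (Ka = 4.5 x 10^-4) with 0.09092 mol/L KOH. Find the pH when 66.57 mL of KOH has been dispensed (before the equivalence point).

4.04

Initial n(HNO2) = 0.3062 x 0.02378 = 0.007281 mol.
n(KOH) added = 0.09092 x 0.06657 = 0.006053 mol, converting that many moles of HNO2 to NO2-.
Remaining n(HNO2) = 0.001229 mol; n(NO2-) = 0.006053 mol.
By Henderson-Hasselbalch, pH = pKa + log([A^-]/[HA]) = 3.35 + log(0.006053/0.001229) = 3.35 + (+0.69) = 4.04.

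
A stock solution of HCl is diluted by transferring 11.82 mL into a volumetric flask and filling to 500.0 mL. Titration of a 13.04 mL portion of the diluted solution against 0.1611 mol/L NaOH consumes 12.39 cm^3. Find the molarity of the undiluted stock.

6.48 M

n(NaOH) = 0.1611 x 0.01239 = 0.001996 mol.
n(HCl) in the aliquot = 0.001996 mol.
[diluted HCl] = 0.001996 / 0.01304 = 0.1531 M.
Dilution factor = 500.0/11.82 = 42.30, so [stock] = 0.1531 x 42.30 = 6.48 M.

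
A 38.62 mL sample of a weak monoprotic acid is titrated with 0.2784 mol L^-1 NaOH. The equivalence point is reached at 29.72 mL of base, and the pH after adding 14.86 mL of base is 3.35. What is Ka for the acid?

4.5 x 10^-4

14.86 mL is half of the equivalence volume, so this is the half-equivalence point where [HA] = [A^-].
At half-equivalence pH = pKa, so pKa = 3.35.
Ka = 10^(-3.35) = 4.5 x 10^-4.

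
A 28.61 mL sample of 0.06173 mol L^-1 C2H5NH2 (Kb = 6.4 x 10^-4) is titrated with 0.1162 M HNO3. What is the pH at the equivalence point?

6.10

n(C2H5NH2) = 0.06173 x 0.02861 = 0.001766 mol; V(HNO3) at equivalence = 0.001766/0.1162 = 0.01520 L.
At equivalence the base is fully converted to C2H5NH3+; total volume = 0.04381 L, so [C2H5NH3+] = 0.001766/0.04381 = 0.04031 M.
Ka(C2H5NH3+) = Kw/Kb = 1.0e-14 / 6.4 x 10^-4 = 1.56e-11.
[H^+] = sqrt(Ka x [C2H5NH3+]) = sqrt(1.56e-11 x 0.04031) = 7.94e-7 M.
pH = -log(7.94e-7) = 6.10.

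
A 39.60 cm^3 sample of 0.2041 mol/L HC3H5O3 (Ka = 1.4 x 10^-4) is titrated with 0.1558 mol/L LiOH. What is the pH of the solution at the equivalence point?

8.40

n(HC3H5O3) = 0.2041 x 0.03960 = 0.008082 mol; V(LiOH) at equivalence = 0.008082/0.1558 = 0.05188 L.
At equivalence all the acid is converted to C3H5O3-; total volume = 0.03960 + 0.05188 = 0.09148 L, so [C3H5O3-] = 0.008082/0.09148 = 0.08835 M.
Kb = Kw/Ka = 1.0e-14 / 1.4 x 10^-4 = 7.14e-11.
[OH^-] = sqrt(Kb x [C3H5O3-]) = sqrt(7.14e-11 x 0.08835) = 2.51e-6 M.
pOH = 5.60, so pH = 14.00 - 5.60 = 8.40.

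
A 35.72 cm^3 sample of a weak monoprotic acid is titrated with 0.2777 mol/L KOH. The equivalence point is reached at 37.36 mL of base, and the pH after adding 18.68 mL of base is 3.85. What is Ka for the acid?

18.68 mL is half of the equivalence volume, so this is the half-equivalence point where [HA] = [A^-].
At half-equivalence pH = pKa, so pKa = 3.85.
Ka = 10^(-3.85) = 1.4 x 10^-4.

1.4 x 10^-4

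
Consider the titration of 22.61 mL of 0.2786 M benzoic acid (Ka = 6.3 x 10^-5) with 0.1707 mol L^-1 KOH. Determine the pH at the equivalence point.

8.61

n(C6H5COOH) = 0.2786 x 0.02261 = 0.006299 mol; V(KOH) at equivalence = 0.006299/0.1707 = 0.03690 L.
At equivalence all the acid is converted to C6H5COO-; total volume = 0.02261 + 0.03690 = 0.05951 L, so [C6H5COO-] = 0.006299/0.05951 = 0.1058 M.
Kb = Kw/Ka = 1.0e-14 / 6.3 x 10^-5 = 1.59e-10.
[OH^-] = sqrt(Kb x [C6H5COO-]) = sqrt(1.59e-10 x 0.1058) = 4.10e-6 M.
pOH = 5.39, so pH = 14.00 - 5.39 = 8.61.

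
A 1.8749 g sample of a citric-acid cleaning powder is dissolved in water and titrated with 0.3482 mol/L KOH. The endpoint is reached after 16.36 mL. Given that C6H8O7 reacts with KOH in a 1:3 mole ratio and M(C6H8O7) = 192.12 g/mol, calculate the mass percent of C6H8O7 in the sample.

19.5%

n(KOH) = 0.3482 x 0.01636 = 0.005697 mol.
n(C6H8O7) = 0.005697 / 3 = 0.001899 mol.
mass of C6H8O7 = 0.001899 x 192.12 = 0.3648 g.
% purity = 0.3648 / 1.8749 x 100 = 19.5%.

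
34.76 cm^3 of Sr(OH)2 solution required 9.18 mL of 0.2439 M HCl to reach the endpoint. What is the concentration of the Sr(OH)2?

0.0322 M

n(HCl) delivered = 0.2439 x 0.009180 = 0.002239 mol.
The reaction is 1 Sr(OH)2 + 2 HCl, so n(Sr(OH)2) = 0.002239 x 1/2 = 0.001120 mol.
[Sr(OH)2] = 0.001120 mol / 0.03476 L = 0.0322 M.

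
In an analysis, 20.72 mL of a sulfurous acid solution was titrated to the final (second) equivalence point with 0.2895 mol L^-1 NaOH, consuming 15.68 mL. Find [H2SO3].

0.110 M

n(NaOH) = 0.2895 x 0.01568 = 0.004539 mol.
At the final (second) equivalence point, 2 mol OH^- react per mol H2SO3, so n(H2SO3) = 0.004539 / 2 = 0.002270 mol.
[H2SO3] = 0.002270 / 0.02072 L = 0.110 M.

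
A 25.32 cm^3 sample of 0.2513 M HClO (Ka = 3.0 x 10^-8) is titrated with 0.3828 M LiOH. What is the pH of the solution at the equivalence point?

10.35

n(HClO) = 0.2513 x 0.02532 = 0.006363 mol; V(LiOH) at equivalence = 0.006363/0.3828 = 0.01662 L.
At equivalence all the acid is converted to ClO-; total volume = 0.02532 + 0.01662 = 0.04194 L, so [ClO-] = 0.006363/0.04194 = 0.1517 M.
Kb = Kw/Ka = 1.0e-14 / 3.0 x 10^-8 = 3.33e-7.
[OH^-] = sqrt(Kb x [ClO-]) = sqrt(3.33e-7 x 0.1517) = 0.000225 M.
pOH = 3.65, so pH = 14.00 - 3.65 = 10.35.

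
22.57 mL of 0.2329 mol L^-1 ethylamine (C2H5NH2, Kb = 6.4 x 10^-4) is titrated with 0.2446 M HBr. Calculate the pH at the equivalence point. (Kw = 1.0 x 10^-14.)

5.86

n(C2H5NH2) = 0.2329 x 0.02257 = 0.005257 mol; V(HBr) at equivalence = 0.005257/0.2446 = 0.02149 L.
At equivalence the base is fully converted to C2H5NH3+; total volume = 0.04406 L, so [C2H5NH3+] = 0.005257/0.04406 = 0.1193 M.
Ka(C2H5NH3+) = Kw/Kb = 1.0e-14 / 6.4 x 10^-4 = 1.56e-11.
[H^+] = sqrt(Ka x [C2H5NH3+]) = sqrt(1.56e-11 x 0.1193) = 1.37e-6 M.
pH = -log(1.37e-6) = 5.86.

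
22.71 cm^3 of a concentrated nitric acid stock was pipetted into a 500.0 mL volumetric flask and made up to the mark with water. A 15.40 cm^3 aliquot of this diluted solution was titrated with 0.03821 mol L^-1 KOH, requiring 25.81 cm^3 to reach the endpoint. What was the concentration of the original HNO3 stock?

1.41 M

n(KOH) = 0.03821 x 0.02581 = 0.0009862 mol.
n(HNO3) in the aliquot = 0.0009862 mol.
[diluted HNO3] = 0.0009862 / 0.01540 = 0.06404 M.
Dilution factor = 500.0/22.71 = 22.02, so [stock] = 0.06404 x 22.02 = 1.41 M.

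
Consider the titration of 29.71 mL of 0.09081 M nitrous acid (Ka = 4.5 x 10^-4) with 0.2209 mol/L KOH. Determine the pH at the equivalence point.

n(HNO2) = 0.09081 x 0.02971 = 0.002698 mol; V(KOH) at equivalence = 0.002698/0.2209 = 0.01221 L.
At equivalence all the acid is converted to NO2-; total volume = 0.02971 + 0.01221 = 0.04192 L, so [NO2-] = 0.002698/0.04192 = 0.06435 M.
Kb = Kw/Ka = 1.0e-14 / 4.5 x 10^-4 = 2.22e-11.
[OH^-] = sqrt(Kb x [NO2-]) = sqrt(2.22e-11 x 0.06435) = 1.20e-6 M.
pOH = 5.92, so pH = 14.00 - 5.92 = 8.08.

8.08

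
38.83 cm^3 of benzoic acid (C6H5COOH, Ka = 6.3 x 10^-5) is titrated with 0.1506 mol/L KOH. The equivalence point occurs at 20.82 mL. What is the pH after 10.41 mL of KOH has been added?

10.41 mL is exactly half the equivalence volume (20.82/2), i.e. the half-equivalence point.
There, n(HA) = n(A^-), so pH = pKa = -log(6.3 x 10^-5) = 4.20.

4.20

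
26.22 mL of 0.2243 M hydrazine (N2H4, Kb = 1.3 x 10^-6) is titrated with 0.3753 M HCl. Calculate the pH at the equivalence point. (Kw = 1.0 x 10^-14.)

n(N2H4) = 0.2243 x 0.02622 = 0.005881 mol; V(HCl) at equivalence = 0.005881/0.3753 = 0.01567 L.
At equivalence the base is fully converted to N2H5+; total volume = 0.04189 L, so [N2H5+] = 0.005881/0.04189 = 0.1404 M.
Ka(N2H5+) = Kw/Kb = 1.0e-14 / 1.3 x 10^-6 = 7.69e-9.
[H^+] = sqrt(Ka x [N2H5+]) = sqrt(7.69e-9 x 0.1404) = 3.29e-5 M.
pH = -log(3.29e-5) = 4.48.

4.48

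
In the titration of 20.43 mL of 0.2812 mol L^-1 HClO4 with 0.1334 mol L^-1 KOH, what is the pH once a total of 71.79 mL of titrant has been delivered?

12.62

n(acid) = 0.2812 x 0.02043 = 0.005745 mol; n(KOH) added = 0.1334 x 0.07179 = 0.009577 mol.
Base is in excess by 0.009577 - 0.005745 = 0.003832 mol in a total volume of 0.09222 L.
[OH^-] = 0.003832/0.09222 = 0.04155 M, so pOH = 1.38 and pH = 14.00 - 1.38 = 12.62.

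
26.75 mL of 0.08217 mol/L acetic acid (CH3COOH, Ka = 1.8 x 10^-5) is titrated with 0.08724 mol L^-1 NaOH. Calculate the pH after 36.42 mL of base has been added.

12.19

n(acid) = 0.08217 x 0.02675 = 0.002198 mol; n(NaOH) added = 0.08724 x 0.03642 = 0.003177 mol.
Base is in excess by 0.003177 - 0.002198 = 0.0009792 mol in a total volume of 0.06317 L.
[OH^-] = 0.0009792/0.06317 = 0.01550 M, so pOH = 1.81 and pH = 14.00 - 1.81 = 12.19.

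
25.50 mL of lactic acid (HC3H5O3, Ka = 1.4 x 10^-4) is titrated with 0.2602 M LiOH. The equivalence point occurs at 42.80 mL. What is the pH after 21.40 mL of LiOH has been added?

3.85

21.40 mL is exactly half the equivalence volume (42.80/2), i.e. the half-equivalence point.
There, n(HA) = n(A^-), so pH = pKa = -log(1.4 x 10^-4) = 3.85.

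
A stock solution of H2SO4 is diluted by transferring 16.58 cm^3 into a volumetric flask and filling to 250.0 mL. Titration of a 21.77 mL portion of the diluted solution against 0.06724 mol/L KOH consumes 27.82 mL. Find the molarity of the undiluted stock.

n(KOH) = 0.06724 x 0.02782 = 0.001871 mol.
n(H2SO4) in the aliquot = 0.001871 x 1/2 = 0.0009353 mol.
[diluted H2SO4] = 0.0009353 / 0.02177 = 0.04296 M.
Dilution factor = 250.0/16.58 = 15.08, so [stock] = 0.04296 x 15.08 = 0.648 M.

0.648 M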